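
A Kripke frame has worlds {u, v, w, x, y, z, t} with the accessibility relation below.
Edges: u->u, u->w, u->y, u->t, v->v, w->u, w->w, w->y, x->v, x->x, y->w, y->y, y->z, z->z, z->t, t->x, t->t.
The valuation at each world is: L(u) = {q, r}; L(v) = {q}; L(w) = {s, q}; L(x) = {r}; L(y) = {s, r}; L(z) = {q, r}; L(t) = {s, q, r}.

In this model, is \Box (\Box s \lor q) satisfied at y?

At y: \Box (\Box s \lor q) requires \Box s \lor q at every successor {w, y, z}.
  \Box s \lor q fails at y, so \Box (\Box s \lor q) is false at y.
    At y: \Box s is false, q is false, so \Box s \lor q is false.
      At y: \Box s requires s at every successor {w, y, z}.
        s fails at z, so \Box s is false at y.

No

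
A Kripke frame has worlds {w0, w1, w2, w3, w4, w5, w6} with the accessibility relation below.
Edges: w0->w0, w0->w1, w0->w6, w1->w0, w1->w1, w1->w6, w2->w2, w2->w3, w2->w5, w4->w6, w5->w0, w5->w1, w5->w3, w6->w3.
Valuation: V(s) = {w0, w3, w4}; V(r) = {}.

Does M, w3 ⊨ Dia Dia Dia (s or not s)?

At w3: no accessible worlds, so Dia Dia Dia (s or not s) is false.

No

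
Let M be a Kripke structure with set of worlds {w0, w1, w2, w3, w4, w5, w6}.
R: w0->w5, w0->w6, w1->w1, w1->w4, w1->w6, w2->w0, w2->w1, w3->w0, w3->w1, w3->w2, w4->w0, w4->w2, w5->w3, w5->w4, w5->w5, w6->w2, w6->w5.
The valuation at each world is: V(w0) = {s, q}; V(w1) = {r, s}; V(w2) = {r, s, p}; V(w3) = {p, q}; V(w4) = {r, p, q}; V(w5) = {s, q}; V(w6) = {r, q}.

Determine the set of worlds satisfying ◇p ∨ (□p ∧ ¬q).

Let φ = ◇p ∨ (□p ∧ ¬q). Evaluate φ at each world:
  w0 (successors {w5, w6}): φ is false.
  w1 (successors {w1, w4, w6}): φ is true.
  w2 (successors {w0, w1}): φ is false.
  w3 (successors {w0, w1, w2}): φ is true.
  w4 (successors {w0, w2}): φ is true.
  w5 (successors {w3, w4, w5}): φ is true.
  w6 (successors {w2, w5}): φ is true.
For instance, at w1:
  At w1: ◇p is true, □p ∧ ¬q is false, so ◇p ∨ (□p ∧ ¬q) is true.
    At w1: ◇p requires p at some successor in {w1, w4, w6}.
      p holds at w4, so ◇p is true at w1.
    At w1: □p is false, ¬q is true, so □p ∧ ¬q is false.
      At w1: □p requires p at every successor {w1, w4, w6}.
        p fails at w1, so □p is false at w1.
Satisfying worlds: {w1, w3, w4, w5, w6}

w1, w3, w4, w5, w6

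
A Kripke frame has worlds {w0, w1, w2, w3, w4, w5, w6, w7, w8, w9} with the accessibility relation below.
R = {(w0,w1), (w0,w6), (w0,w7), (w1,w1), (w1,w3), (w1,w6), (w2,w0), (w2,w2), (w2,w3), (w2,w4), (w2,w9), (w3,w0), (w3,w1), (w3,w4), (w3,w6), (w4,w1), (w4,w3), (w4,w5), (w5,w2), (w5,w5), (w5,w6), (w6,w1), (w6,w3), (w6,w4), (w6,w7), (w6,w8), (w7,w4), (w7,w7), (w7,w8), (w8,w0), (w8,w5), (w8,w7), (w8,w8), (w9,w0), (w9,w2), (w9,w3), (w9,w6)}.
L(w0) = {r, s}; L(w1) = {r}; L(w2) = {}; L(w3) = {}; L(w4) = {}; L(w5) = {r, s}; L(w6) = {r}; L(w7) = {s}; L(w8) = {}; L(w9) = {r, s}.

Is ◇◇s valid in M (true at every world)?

Let φ = ◇◇s. Evaluate φ at each world:
  w0 (successors {w1, w6, w7}): φ is true.
  w1 (successors {w1, w3, w6}): φ is true.
  w2 (successors {w0, w2, w3, w4, w9}): φ is true.
  w3 (successors {w0, w1, w4, w6}): φ is true.
  w4 (successors {w1, w3, w5}): φ is true.
  w5 (successors {w2, w5, w6}): φ is true.
  w6 (successors {w1, w3, w4, w7, w8}): φ is true.
  w7 (successors {w4, w7, w8}): φ is true.
  w8 (successors {w0, w5, w7, w8}): φ is true.
  w9 (successors {w0, w2, w3, w6}): φ is true.
For instance, at w6:
  At w6: ◇◇s requires ◇s at some successor in {w1, w3, w4, w7, w8}.
    ◇s holds at w3, so ◇◇s is true at w6.
      At w3: ◇s requires s at some successor in {w0, w1, w4, w6}.
        s holds at w0, so ◇s is true at w3.

Yes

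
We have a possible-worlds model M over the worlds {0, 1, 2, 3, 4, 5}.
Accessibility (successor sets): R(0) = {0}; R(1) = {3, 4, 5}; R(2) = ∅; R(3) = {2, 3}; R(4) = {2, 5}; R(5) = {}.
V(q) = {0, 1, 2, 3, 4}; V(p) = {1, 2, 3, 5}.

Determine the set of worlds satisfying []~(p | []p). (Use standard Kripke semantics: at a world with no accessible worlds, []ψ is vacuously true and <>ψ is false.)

Let φ = []~(p | []p). Evaluate φ at each world:
  0 (successors {0}): φ is true.
  1 (successors {3, 4, 5}): φ is false.
  2 (successors ∅): φ is true.
  3 (successors {2, 3}): φ is false.
  4 (successors {2, 5}): φ is false.
  5 (successors ∅): φ is true.
For instance, at 1:
  At 1: []~(p | []p) requires ~(p | []p) at every successor {3, 4, 5}.
    ~(p | []p) fails at 3, so []~(p | []p) is false at 1.
      At 3: p | []p is true, so ~(p | []p) is false.
Satisfying worlds: {0, 2, 5}

0, 2, 5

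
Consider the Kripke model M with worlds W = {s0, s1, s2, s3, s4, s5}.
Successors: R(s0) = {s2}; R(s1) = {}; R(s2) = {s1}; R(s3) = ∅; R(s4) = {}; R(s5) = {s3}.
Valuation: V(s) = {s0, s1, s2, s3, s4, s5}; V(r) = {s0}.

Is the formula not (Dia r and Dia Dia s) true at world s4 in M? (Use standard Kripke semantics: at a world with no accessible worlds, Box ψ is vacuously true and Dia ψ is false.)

Recall that Dia ψ holds at a world iff ψ holds at some accessible world.
At s4: Dia r and Dia Dia s is false, so not (Dia r and Dia Dia s) is true.
  At s4: Dia r is false, Dia Dia s is false, so Dia r and Dia Dia s is false.
    At s4: no accessible worlds, so Dia r is false.
    At s4: no accessible worlds, so Dia Dia s is false.

Yes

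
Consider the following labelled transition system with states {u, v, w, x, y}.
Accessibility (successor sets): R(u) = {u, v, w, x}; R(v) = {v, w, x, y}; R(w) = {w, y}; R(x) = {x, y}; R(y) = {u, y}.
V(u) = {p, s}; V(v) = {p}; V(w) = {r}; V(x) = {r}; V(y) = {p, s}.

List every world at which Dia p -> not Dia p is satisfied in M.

Let φ = Dia p -> not Dia p. Evaluate φ at each world:
  u (successors {u, v, w, x}): φ is false.
  v (successors {v, w, x, y}): φ is false.
  w (successors {w, y}): φ is false.
  x (successors {x, y}): φ is false.
  y (successors {u, y}): φ is false.
For instance, at u:
  At u: Dia p is true, not Dia p is false, so Dia p -> not Dia p is false.
    At u: Dia p requires p at some successor in {u, v, w, x}.
      p holds at u, so Dia p is true at u.
    At u: Dia p is true, so not Dia p is false.
      At u: Dia p requires p at some successor in {u, v, w, x}.
        p holds at u, so Dia p is true at u.
Satisfying worlds: none.

none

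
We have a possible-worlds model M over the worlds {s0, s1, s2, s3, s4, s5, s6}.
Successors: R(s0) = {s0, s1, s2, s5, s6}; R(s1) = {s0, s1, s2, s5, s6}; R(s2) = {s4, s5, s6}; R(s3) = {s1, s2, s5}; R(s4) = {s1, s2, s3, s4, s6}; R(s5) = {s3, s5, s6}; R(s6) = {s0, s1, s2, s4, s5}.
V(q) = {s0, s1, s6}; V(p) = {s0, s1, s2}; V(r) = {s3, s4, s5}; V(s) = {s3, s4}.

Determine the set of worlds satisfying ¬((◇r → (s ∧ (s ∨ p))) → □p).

Let φ = ¬((◇r → (s ∧ (s ∨ p))) → □p). Evaluate φ at each world:
  s0 (successors {s0, s1, s2, s5, s6}): φ is false.
  s1 (successors {s0, s1, s2, s5, s6}): φ is false.
  s2 (successors {s4, s5, s6}): φ is false.
  s3 (successors {s1, s2, s5}): φ is true.
  s4 (successors {s1, s2, s3, s4, s6}): φ is true.
  s5 (successors {s3, s5, s6}): φ is false.
  s6 (successors {s0, s1, s2, s4, s5}): φ is false.
For instance, at s5:
  At s5: (◇r → (s ∧ (s ∨ p))) → □p is true, so ¬((◇r → (s ∧ (s ∨ p))) → □p) is false.
    At s5: ◇r → (s ∧ (s ∨ p)) is false, □p is false, so (◇r → (s ∧ (s ∨ p))) → □p is true.
      At s5: ◇r is true, s ∧ (s ∨ p) is false, so ◇r → (s ∧ (s ∨ p)) is false.
      At s5: □p requires p at every successor {s3, s5, s6}.
        p fails at s3, so □p is false at s5.
Satisfying worlds: {s3, s4}

s3, s4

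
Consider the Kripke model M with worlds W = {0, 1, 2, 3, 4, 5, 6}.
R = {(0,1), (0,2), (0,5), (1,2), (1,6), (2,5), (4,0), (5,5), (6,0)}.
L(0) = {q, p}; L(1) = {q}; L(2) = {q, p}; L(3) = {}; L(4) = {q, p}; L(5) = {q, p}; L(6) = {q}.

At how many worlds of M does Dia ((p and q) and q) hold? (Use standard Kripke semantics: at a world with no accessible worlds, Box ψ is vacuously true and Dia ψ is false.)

Let φ = Dia ((p and q) and q). Evaluate φ at each world:
  0 (successors {1, 2, 5}): φ is true.
  1 (successors {2, 6}): φ is true.
  2 (successors {5}): φ is true.
  3 (successors ∅): φ is false.
  4 (successors {0}): φ is true.
  5 (successors {5}): φ is true.
  6 (successors {0}): φ is true.
For instance, at 5:
  At 5: Dia ((p and q) and q) requires (p and q) and q at some successor in {5}.
    (p and q) and q holds at 5, so Dia ((p and q) and q) is true at 5.
Satisfying worlds: {0, 1, 2, 4, 5, 6}

6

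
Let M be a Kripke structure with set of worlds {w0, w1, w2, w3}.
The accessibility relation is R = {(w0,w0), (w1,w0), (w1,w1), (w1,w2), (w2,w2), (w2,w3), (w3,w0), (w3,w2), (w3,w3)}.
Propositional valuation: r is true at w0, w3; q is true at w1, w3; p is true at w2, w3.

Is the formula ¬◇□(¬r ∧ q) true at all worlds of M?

Yes

Let φ = ¬◇□(¬r ∧ q). Evaluate φ at each world:
  w0 (successors {w0}): φ is true.
  w1 (successors {w0, w1, w2}): φ is true.
  w2 (successors {w2, w3}): φ is true.
  w3 (successors {w0, w2, w3}): φ is true.
For instance, at w2:
  At w2: ◇□(¬r ∧ q) is false, so ¬◇□(¬r ∧ q) is true.
    At w2: ◇□(¬r ∧ q) requires □(¬r ∧ q) at some successor in {w2, w3}.
      At w2: □(¬r ∧ q) is false.
      At w3: □(¬r ∧ q) is false.
    So ◇□(¬r ∧ q) is false at w2.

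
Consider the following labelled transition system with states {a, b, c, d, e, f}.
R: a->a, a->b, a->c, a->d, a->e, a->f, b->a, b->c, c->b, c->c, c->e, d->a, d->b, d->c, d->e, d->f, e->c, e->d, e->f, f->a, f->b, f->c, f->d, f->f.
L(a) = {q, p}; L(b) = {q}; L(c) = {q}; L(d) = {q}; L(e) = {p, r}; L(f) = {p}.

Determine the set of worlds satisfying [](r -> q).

b, e, f

Recall that []ψ holds at a world iff ψ holds at every accessible world, and <>ψ holds iff ψ holds at some accessible world.
Let φ = [](r -> q). Evaluate φ at each world:
  a (successors {a, b, c, d, e, f}): φ is false.
  b (successors {a, c}): φ is true.
  c (successors {b, c, e}): φ is false.
  d (successors {a, b, c, e, f}): φ is false.
  e (successors {c, d, f}): φ is true.
  f (successors {a, b, c, d, f}): φ is true.
For instance, at b:
  At b: [](r -> q) requires r -> q at every successor {a, c}.
    At a: r -> q is true.
    At c: r -> q is true.
  So [](r -> q) is true at b.
Satisfying worlds: {b, e, f}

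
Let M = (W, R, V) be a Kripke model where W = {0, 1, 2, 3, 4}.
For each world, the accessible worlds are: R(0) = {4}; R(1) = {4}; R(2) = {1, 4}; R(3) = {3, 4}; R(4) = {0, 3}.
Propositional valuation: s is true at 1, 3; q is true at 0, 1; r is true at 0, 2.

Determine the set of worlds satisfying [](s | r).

Recall that []ψ holds at a world iff ψ holds at every accessible world, and <>ψ holds iff ψ holds at some accessible world.
Let φ = [](s | r). Evaluate φ at each world:
  0 (successors {4}): φ is false.
  1 (successors {4}): φ is false.
  2 (successors {1, 4}): φ is false.
  3 (successors {3, 4}): φ is false.
  4 (successors {0, 3}): φ is true.
For instance, at 4:
  At 4: [](s | r) requires s | r at every successor {0, 3}.
    At 0: s | r is true.
    At 3: s | r is true.
  So [](s | r) is true at 4.
Satisfying worlds: {4}

4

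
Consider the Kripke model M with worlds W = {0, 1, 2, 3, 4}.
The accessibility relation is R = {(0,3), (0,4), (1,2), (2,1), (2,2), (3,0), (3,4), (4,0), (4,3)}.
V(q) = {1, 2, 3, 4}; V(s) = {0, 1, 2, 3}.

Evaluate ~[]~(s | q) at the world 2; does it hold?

Yes

At 2: []~(s | q) is false, so ~[]~(s | q) is true.
  At 2: []~(s | q) requires ~(s | q) at every successor {1, 2}.
    ~(s | q) fails at 1, so []~(s | q) is false at 2.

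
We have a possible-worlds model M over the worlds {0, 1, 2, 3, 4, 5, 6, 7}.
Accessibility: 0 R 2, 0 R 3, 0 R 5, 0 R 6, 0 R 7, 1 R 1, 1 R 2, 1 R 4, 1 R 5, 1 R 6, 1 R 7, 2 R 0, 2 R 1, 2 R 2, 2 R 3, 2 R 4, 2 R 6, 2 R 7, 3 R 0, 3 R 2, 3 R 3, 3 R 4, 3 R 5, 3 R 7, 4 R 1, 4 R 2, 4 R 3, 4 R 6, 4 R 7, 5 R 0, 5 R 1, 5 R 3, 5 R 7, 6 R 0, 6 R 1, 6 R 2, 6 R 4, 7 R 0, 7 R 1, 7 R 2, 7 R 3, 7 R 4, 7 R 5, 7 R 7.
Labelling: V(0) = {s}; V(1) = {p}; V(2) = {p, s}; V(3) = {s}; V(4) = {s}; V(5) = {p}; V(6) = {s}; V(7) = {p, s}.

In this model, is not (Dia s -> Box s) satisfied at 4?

Yes

At 4: Dia s -> Box s is false, so not (Dia s -> Box s) is true.
  At 4: Dia s is true, Box s is false, so Dia s -> Box s is false.
    At 4: Dia s requires s at some successor in {1, 2, 3, 6, 7}.
      s holds at 2, so Dia s is true at 4.
    At 4: Box s requires s at every successor {1, 2, 3, 6, 7}.
      s fails at 1, so Box s is false at 4.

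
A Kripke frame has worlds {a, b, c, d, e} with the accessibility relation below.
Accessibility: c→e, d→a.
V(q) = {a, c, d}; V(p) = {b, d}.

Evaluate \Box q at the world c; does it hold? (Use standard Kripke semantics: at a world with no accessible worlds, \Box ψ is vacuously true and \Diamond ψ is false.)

At c: \Box q requires q at every successor {e}.
  q fails at e, so \Box q is false at c.

No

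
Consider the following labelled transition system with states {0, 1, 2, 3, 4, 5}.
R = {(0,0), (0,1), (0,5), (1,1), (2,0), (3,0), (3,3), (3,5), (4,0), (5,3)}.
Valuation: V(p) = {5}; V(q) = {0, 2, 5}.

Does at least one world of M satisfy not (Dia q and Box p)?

Yes

Let φ = not (Dia q and Box p). Evaluate φ at each world:
  0 (successors {0, 1, 5}): φ is true.
  1 (successors {1}): φ is true.
  2 (successors {0}): φ is true.
  3 (successors {0, 3, 5}): φ is true.
  4 (successors {0}): φ is true.
  5 (successors {3}): φ is true.
Detail at 0 (witness):
  At 0: Dia q and Box p is false, so not (Dia q and Box p) is true.
    At 0: Dia q is true, Box p is false, so Dia q and Box p is false.
      At 0: Dia q requires q at some successor in {0, 1, 5}.
        q holds at 0, so Dia q is true at 0.
      At 0: Box p requires p at every successor {0, 1, 5}.
        p fails at 0, so Box p is false at 0.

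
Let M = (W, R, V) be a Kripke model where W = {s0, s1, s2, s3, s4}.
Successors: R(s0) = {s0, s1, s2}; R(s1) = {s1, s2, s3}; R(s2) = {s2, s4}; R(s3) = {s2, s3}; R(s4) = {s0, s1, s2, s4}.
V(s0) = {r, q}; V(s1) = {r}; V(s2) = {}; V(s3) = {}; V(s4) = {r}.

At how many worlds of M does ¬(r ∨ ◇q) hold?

Let φ = ¬(r ∨ ◇q). Evaluate φ at each world:
  s0 (successors {s0, s1, s2}): φ is false.
  s1 (successors {s1, s2, s3}): φ is false.
  s2 (successors {s2, s4}): φ is true.
  s3 (successors {s2, s3}): φ is true.
  s4 (successors {s0, s1, s2, s4}): φ is false.
For instance, at s2:
  At s2: r ∨ ◇q is false, so ¬(r ∨ ◇q) is true.
    At s2: r is false, ◇q is false, so r ∨ ◇q is false.
      At s2: ◇q requires q at some successor in {s2, s4}.
        At s2: q is false.
        At s4: q is false.
      So ◇q is false at s2.
Satisfying worlds: {s2, s3}

2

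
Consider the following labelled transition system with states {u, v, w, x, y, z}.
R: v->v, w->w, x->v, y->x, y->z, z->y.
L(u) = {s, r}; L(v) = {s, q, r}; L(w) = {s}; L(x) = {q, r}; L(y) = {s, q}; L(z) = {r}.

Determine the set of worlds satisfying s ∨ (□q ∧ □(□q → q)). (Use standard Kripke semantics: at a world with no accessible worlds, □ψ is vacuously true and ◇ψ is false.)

u, v, w, x, y, z

Let φ = s ∨ (□q ∧ □(□q → q)). Evaluate φ at each world:
  u (successors ∅): φ is true.
  v (successors {v}): φ is true.
  w (successors {w}): φ is true.
  x (successors {v}): φ is true.
  y (successors {x, z}): φ is true.
  z (successors {y}): φ is true.
For instance, at x:
  At x: s is false, □q ∧ □(□q → q) is true, so s ∨ (□q ∧ □(□q → q)) is true.
    At x: □q is true, □(□q → q) is true, so □q ∧ □(□q → q) is true.
      At x: □q requires q at every successor {v}.
        At v: q is true.
      So □q is true at x.
      At x: □(□q → q) requires □q → q at every successor {v}.
        At v: □q → q is true.
      So □(□q → q) is true at x.
Satisfying worlds: {u, v, w, x, y, z}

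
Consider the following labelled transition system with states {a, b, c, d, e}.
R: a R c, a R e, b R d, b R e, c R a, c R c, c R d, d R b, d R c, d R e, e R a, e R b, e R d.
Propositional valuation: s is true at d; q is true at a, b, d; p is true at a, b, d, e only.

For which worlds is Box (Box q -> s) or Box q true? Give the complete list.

c, e

Recall that Box ψ holds at a world iff ψ holds at every accessible world, and Dia ψ holds iff ψ holds at some accessible world.
Let φ = Box (Box q -> s) or Box q. Evaluate φ at each world:
  a (successors {c, e}): φ is false.
  b (successors {d, e}): φ is false.
  c (successors {a, c, d}): φ is true.
  d (successors {b, c, e}): φ is false.
  e (successors {a, b, d}): φ is true.
For instance, at e:
  At e: Box (Box q -> s) is true, Box q is true, so Box (Box q -> s) or Box q is true.
    At e: Box (Box q -> s) requires Box q -> s at every successor {a, b, d}.
      At a: Box q -> s is true.
      At b: Box q -> s is true.
      At d: Box q -> s is true.
    So Box (Box q -> s) is true at e.
    At e: Box q requires q at every successor {a, b, d}.
      At a: q is true.
      At b: q is true.
      At d: q is true.
    So Box q is true at e.
Satisfying worlds: {c, e}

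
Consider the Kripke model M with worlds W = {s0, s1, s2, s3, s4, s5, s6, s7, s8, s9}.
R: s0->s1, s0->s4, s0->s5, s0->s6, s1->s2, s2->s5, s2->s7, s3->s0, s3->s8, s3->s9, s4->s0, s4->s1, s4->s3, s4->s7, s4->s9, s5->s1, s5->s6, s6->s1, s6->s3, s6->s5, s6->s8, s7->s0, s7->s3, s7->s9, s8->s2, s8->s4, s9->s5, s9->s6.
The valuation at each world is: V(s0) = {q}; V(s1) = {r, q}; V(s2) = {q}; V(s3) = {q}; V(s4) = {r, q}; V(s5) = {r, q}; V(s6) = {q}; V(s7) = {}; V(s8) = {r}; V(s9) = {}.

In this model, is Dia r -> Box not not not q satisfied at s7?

At s7: Dia r is false, Box not not not q is false, so Dia r -> Box not not not q is true.
  At s7: Dia r requires r at some successor in {s0, s3, s9}.
    At s0: r is false.
    At s3: r is false.
    At s9: r is false.
  So Dia r is false at s7.
  At s7: Box not not not q requires not not not q at every successor {s0, s3, s9}.
    not not not q fails at s0, so Box not not not q is false at s7.

Yes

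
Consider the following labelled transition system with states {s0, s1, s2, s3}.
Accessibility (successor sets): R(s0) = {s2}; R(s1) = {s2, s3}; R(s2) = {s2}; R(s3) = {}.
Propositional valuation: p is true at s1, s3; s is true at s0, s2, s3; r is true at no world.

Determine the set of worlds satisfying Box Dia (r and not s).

Recall that Box ψ holds at a world iff ψ holds at every accessible world, and Dia ψ holds iff ψ holds at some accessible world.
Let φ = Box Dia (r and not s). Evaluate φ at each world:
  s0 (successors {s2}): φ is false.
  s1 (successors {s2, s3}): φ is false.
  s2 (successors {s2}): φ is false.
  s3 (successors ∅): φ is true.
For instance, at s1:
  At s1: Box Dia (r and not s) requires Dia (r and not s) at every successor {s2, s3}.
    Dia (r and not s) fails at s2, so Box Dia (r and not s) is false at s1.
      At s2: Dia (r and not s) requires r and not s at some successor in {s2}.
        At s2: r and not s is false.
      So Dia (r and not s) is false at s2.
Satisfying worlds: {s3}

s3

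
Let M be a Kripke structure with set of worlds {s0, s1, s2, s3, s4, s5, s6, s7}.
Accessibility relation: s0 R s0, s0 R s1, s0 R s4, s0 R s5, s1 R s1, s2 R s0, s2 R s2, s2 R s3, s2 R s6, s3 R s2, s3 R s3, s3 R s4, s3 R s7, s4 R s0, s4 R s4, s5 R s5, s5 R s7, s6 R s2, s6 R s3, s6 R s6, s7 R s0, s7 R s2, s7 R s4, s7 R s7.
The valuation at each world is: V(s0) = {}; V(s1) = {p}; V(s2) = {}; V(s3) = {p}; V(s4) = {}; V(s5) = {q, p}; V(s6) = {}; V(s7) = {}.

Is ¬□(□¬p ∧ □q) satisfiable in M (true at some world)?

Yes

Let φ = ¬□(□¬p ∧ □q). Evaluate φ at each world:
  s0 (successors {s0, s1, s4, s5}): φ is true.
  s1 (successors {s1}): φ is true.
  s2 (successors {s0, s2, s3, s6}): φ is true.
  s3 (successors {s2, s3, s4, s7}): φ is true.
  s4 (successors {s0, s4}): φ is true.
  s5 (successors {s5, s7}): φ is true.
  s6 (successors {s2, s3, s6}): φ is true.
  s7 (successors {s0, s2, s4, s7}): φ is true.
Detail at s0 (witness):
  At s0: □(□¬p ∧ □q) is false, so ¬□(□¬p ∧ □q) is true.
    At s0: □(□¬p ∧ □q) requires □¬p ∧ □q at every successor {s0, s1, s4, s5}.
      □¬p ∧ □q fails at s0, so □(□¬p ∧ □q) is false at s0.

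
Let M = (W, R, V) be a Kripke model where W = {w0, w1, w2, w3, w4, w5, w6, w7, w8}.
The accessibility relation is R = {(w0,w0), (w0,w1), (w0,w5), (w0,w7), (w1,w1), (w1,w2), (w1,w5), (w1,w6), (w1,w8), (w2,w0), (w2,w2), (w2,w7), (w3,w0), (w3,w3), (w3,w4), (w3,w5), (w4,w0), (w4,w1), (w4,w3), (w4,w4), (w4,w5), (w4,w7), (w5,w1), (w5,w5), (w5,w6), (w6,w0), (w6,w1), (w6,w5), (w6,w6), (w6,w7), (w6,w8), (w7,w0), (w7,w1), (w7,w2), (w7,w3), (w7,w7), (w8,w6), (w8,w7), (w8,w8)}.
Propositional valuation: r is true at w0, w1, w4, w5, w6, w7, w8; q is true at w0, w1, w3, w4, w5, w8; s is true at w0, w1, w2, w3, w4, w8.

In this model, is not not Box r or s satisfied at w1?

Yes

At w1: not not Box r is false, s is true, so not not Box r or s is true.
  At w1: not Box r is true, so not not Box r is false.
    At w1: Box r is false, so not Box r is true.
      At w1: Box r requires r at every successor {w1, w2, w5, w6, w8}.
        r fails at w2, so Box r is false at w1.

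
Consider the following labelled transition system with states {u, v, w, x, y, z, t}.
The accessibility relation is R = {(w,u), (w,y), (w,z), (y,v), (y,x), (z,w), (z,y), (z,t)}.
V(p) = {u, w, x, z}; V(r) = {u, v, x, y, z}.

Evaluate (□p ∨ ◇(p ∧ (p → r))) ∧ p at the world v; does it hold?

No

At v: □p ∨ ◇(p ∧ (p → r)) is true, p is false, so (□p ∨ ◇(p ∧ (p → r))) ∧ p is false.
  At v: □p is true, ◇(p ∧ (p → r)) is false, so □p ∨ ◇(p ∧ (p → r)) is true.
    At v: no accessible worlds, so □p holds vacuously.
    At v: no accessible worlds, so ◇(p ∧ (p → r)) is false.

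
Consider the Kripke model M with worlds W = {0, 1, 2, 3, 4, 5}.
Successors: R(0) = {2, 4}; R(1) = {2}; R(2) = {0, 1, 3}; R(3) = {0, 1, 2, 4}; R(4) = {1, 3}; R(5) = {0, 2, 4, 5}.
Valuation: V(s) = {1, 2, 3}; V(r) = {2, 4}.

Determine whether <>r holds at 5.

Yes

At 5: <>r requires r at some successor in {0, 2, 4, 5}.
  r holds at 2, so <>r is true at 5.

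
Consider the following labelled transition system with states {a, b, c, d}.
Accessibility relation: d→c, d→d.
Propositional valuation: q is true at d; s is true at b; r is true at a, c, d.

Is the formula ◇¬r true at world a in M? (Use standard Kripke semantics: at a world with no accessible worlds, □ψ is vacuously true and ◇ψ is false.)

No

At a: no accessible worlds, so ◇¬r is false.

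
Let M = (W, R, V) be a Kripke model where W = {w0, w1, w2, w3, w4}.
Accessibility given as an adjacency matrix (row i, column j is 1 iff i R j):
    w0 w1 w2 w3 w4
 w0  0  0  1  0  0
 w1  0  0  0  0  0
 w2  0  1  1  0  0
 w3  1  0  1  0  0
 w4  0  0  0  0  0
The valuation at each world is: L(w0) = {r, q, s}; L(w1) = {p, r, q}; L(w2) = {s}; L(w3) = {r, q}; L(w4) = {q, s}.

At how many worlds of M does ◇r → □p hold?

Let φ = ◇r → □p. Evaluate φ at each world:
  w0 (successors {w2}): φ is true.
  w1 (successors ∅): φ is true.
  w2 (successors {w1, w2}): φ is false.
  w3 (successors {w0, w2}): φ is false.
  w4 (successors ∅): φ is true.
For instance, at w0:
  At w0: ◇r is false, □p is false, so ◇r → □p is true.
    At w0: ◇r requires r at some successor in {w2}.
      At w2: r is false.
    So ◇r is false at w0.
    At w0: □p requires p at every successor {w2}.
      p fails at w2, so □p is false at w0.
Satisfying worlds: {w0, w1, w4}

3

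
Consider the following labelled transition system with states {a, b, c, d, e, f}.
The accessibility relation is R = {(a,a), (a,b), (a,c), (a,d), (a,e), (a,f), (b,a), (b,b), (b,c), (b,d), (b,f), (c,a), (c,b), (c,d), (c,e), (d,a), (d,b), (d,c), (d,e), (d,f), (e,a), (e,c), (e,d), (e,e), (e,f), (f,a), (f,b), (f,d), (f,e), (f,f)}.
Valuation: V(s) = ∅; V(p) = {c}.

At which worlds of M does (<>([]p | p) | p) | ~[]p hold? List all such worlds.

Let φ = (<>([]p | p) | p) | ~[]p. Evaluate φ at each world:
  a (successors {a, b, c, d, e, f}): φ is true.
  b (successors {a, b, c, d, f}): φ is true.
  c (successors {a, b, d, e}): φ is true.
  d (successors {a, b, c, e, f}): φ is true.
  e (successors {a, c, d, e, f}): φ is true.
  f (successors {a, b, d, e, f}): φ is true.
For instance, at a:
  At a: <>([]p | p) | p is true, ~[]p is true, so (<>([]p | p) | p) | ~[]p is true.
    At a: <>([]p | p) is true, p is false, so <>([]p | p) | p is true.
      At a: <>([]p | p) requires []p | p at some successor in {a, b, c, d, e, f}.
        []p | p holds at c, so <>([]p | p) is true at a.
    At a: []p is false, so ~[]p is true.
      At a: []p requires p at every successor {a, b, c, d, e, f}.
        p fails at a, so []p is false at a.
Satisfying worlds: {a, b, c, d, e, f}

a, b, c, d, e, f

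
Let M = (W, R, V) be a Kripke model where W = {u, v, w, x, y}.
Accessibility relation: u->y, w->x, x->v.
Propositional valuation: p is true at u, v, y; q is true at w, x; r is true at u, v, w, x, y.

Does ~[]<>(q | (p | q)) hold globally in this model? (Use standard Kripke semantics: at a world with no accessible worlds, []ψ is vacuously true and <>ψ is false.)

Recall that []ψ holds at a world iff ψ holds at every accessible world, and <>ψ holds iff ψ holds at some accessible world.
Let φ = ~[]<>(q | (p | q)). Evaluate φ at each world:
  u (successors {y}): φ is true.
  v (successors ∅): φ is false.
  w (successors {x}): φ is false.
  x (successors {v}): φ is true.
  y (successors ∅): φ is false.
Detail at v (counterexample):
  At v: []<>(q | (p | q)) is true, so ~[]<>(q | (p | q)) is false.
    At v: no accessible worlds, so []<>(q | (p | q)) holds vacuously.

No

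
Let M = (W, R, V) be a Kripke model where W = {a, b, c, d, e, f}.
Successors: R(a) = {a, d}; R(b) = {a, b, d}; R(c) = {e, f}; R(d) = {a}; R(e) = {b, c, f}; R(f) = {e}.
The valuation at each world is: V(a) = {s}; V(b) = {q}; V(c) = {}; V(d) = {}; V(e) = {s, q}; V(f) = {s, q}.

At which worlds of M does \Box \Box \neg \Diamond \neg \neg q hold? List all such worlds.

Let φ = \Box \Box \neg \Diamond \neg \neg q. Evaluate φ at each world:
  a (successors {a, d}): φ is true.
  b (successors {a, b, d}): φ is false.
  c (successors {e, f}): φ is false.
  d (successors {a}): φ is true.
  e (successors {b, c, f}): φ is false.
  f (successors {e}): φ is false.
For instance, at d:
  At d: \Box \Box \neg \Diamond \neg \neg q requires \Box \neg \Diamond \neg \neg q at every successor {a}.
      At a: \Box \neg \Diamond \neg \neg q requires \neg \Diamond \neg \neg q at every successor {a, d}.
        At a: \neg \Diamond \neg \neg q is true.
        At d: \neg \Diamond \neg \neg q is true.
      So \Box \neg \Diamond \neg \neg q is true at a.
  So \Box \Box \neg \Diamond \neg \neg q is true at d.
Satisfying worlds: {a, d}

a, d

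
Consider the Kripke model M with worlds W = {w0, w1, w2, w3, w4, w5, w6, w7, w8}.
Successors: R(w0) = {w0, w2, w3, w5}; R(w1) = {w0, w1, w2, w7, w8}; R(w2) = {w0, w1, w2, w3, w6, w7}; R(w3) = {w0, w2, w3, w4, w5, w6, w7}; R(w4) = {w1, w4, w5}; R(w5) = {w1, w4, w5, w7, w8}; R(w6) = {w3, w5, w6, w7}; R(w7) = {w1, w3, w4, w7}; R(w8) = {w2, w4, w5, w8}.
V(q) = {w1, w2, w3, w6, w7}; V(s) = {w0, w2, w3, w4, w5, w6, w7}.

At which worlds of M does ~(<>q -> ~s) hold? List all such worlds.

Let φ = ~(<>q -> ~s). Evaluate φ at each world:
  w0 (successors {w0, w2, w3, w5}): φ is true.
  w1 (successors {w0, w1, w2, w7, w8}): φ is false.
  w2 (successors {w0, w1, w2, w3, w6, w7}): φ is true.
  w3 (successors {w0, w2, w3, w4, w5, w6, w7}): φ is true.
  w4 (successors {w1, w4, w5}): φ is true.
  w5 (successors {w1, w4, w5, w7, w8}): φ is true.
  w6 (successors {w3, w5, w6, w7}): φ is true.
  w7 (successors {w1, w3, w4, w7}): φ is true.
  w8 (successors {w2, w4, w5, w8}): φ is false.
For instance, at w0:
  At w0: <>q -> ~s is false, so ~(<>q -> ~s) is true.
    At w0: <>q is true, ~s is false, so <>q -> ~s is false.
      At w0: <>q requires q at some successor in {w0, w2, w3, w5}.
        q holds at w2, so <>q is true at w0.
Satisfying worlds: {w0, w2, w3, w4, w5, w6, w7}

w0, w2, w3, w4, w5, w6, w7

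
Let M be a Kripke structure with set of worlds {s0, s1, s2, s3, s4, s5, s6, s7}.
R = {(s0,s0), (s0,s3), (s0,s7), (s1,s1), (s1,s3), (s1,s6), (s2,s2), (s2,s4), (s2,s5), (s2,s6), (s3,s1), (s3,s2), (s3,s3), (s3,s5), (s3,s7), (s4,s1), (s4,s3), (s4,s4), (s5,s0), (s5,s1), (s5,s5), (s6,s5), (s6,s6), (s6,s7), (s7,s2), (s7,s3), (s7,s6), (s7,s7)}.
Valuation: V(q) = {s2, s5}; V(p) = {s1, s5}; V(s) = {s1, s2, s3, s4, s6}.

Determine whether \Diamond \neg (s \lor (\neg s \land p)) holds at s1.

No

At s1: \Diamond \neg (s \lor (\neg s \land p)) requires \neg (s \lor (\neg s \land p)) at some successor in {s1, s3, s6}.
  At s1: \neg (s \lor (\neg s \land p)) is false.
  At s3: \neg (s \lor (\neg s \land p)) is false.
  At s6: \neg (s \lor (\neg s \land p)) is false.
So \Diamond \neg (s \lor (\neg s \land p)) is false at s1.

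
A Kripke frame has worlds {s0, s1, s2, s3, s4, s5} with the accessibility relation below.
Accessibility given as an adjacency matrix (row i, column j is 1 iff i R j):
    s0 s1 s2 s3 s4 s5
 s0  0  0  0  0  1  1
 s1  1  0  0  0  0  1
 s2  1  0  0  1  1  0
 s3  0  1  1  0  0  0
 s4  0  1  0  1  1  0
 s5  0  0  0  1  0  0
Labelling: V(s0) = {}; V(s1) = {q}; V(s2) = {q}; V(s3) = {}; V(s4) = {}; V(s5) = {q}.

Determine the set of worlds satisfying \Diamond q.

Recall that \Diamond ψ holds at a world iff ψ holds at some accessible world.
Let φ = \Diamond q. Evaluate φ at each world:
  s0 (successors {s4, s5}): φ is true.
  s1 (successors {s0, s5}): φ is true.
  s2 (successors {s0, s3, s4}): φ is false.
  s3 (successors {s1, s2}): φ is true.
  s4 (successors {s1, s3, s4}): φ is true.
  s5 (successors {s3}): φ is false.
For instance, at s1:
  At s1: \Diamond q requires q at some successor in {s0, s5}.
    q holds at s5, so \Diamond q is true at s1.
Satisfying worlds: {s0, s1, s3, s4}

s0, s1, s3, s4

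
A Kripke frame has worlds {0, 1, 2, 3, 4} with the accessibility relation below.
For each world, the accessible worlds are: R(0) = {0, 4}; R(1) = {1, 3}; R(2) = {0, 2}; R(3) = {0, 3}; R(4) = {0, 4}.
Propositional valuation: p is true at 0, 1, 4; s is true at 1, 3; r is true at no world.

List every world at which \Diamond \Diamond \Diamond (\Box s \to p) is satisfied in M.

Let φ = \Diamond \Diamond \Diamond (\Box s \to p). Evaluate φ at each world:
  0 (successors {0, 4}): φ is true.
  1 (successors {1, 3}): φ is true.
  2 (successors {0, 2}): φ is true.
  3 (successors {0, 3}): φ is true.
  4 (successors {0, 4}): φ is true.
For instance, at 4:
  At 4: \Diamond \Diamond \Diamond (\Box s \to p) requires \Diamond \Diamond (\Box s \to p) at some successor in {0, 4}.
    \Diamond \Diamond (\Box s \to p) holds at 0, so \Diamond \Diamond \Diamond (\Box s \to p) is true at 4.
      At 0: \Diamond \Diamond (\Box s \to p) requires \Diamond (\Box s \to p) at some successor in {0, 4}.
        \Diamond (\Box s \to p) holds at 0, so \Diamond \Diamond (\Box s \to p) is true at 0.
Satisfying worlds: {0, 1, 2, 3, 4}

0, 1, 2, 3, 4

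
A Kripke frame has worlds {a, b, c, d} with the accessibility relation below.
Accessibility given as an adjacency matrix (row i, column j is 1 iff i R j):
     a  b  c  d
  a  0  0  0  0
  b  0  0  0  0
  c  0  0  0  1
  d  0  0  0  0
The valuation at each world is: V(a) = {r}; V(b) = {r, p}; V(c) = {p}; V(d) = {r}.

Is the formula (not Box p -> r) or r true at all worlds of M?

No

Let φ = (not Box p -> r) or r. Evaluate φ at each world:
  a (successors ∅): φ is true.
  b (successors ∅): φ is true.
  c (successors {d}): φ is false.
  d (successors ∅): φ is true.
Detail at c (counterexample):
  At c: not Box p -> r is false, r is false, so (not Box p -> r) or r is false.
    At c: not Box p is true, r is false, so not Box p -> r is false.
      At c: Box p is false, so not Box p is true.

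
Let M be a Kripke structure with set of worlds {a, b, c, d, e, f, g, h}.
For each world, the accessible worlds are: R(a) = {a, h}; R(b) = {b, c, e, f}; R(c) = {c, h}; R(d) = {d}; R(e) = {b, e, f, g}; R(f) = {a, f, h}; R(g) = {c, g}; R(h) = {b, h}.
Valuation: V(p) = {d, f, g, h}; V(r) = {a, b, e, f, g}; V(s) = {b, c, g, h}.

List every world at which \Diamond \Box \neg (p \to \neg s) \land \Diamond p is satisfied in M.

none

Let φ = \Diamond \Box \neg (p \to \neg s) \land \Diamond p. Evaluate φ at each world:
  a (successors {a, h}): φ is false.
  b (successors {b, c, e, f}): φ is false.
  c (successors {c, h}): φ is false.
  d (successors {d}): φ is false.
  e (successors {b, e, f, g}): φ is false.
  f (successors {a, f, h}): φ is false.
  g (successors {c, g}): φ is false.
  h (successors {b, h}): φ is false.
For instance, at c:
  At c: \Diamond \Box \neg (p \to \neg s) is false, \Diamond p is true, so \Diamond \Box \neg (p \to \neg s) \land \Diamond p is false.
    At c: \Diamond \Box \neg (p \to \neg s) requires \Box \neg (p \to \neg s) at some successor in {c, h}.
      At c: \Box \neg (p \to \neg s) is false.
      At h: \Box \neg (p \to \neg s) is false.
    So \Diamond \Box \neg (p \to \neg s) is false at c.
    At c: \Diamond p requires p at some successor in {c, h}.
      p holds at h, so \Diamond p is true at c.
Satisfying worlds: none.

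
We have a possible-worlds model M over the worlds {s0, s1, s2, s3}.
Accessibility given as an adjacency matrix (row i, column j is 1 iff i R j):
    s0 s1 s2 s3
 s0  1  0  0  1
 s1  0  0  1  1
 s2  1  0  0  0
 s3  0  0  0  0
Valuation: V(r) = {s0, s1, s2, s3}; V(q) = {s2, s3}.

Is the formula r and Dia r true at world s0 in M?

Yes

Recall that Dia ψ holds at a world iff ψ holds at some accessible world.
At s0: r is true, Dia r is true, so r and Dia r is true.
  At s0: Dia r requires r at some successor in {s0, s3}.
    r holds at s0, so Dia r is true at s0.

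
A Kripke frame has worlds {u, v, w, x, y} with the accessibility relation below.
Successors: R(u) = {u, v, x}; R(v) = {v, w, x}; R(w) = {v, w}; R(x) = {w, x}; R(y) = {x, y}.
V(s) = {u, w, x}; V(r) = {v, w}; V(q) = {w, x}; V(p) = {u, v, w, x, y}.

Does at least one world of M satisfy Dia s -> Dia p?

Let φ = Dia s -> Dia p. Evaluate φ at each world:
  u (successors {u, v, x}): φ is true.
  v (successors {v, w, x}): φ is true.
  w (successors {v, w}): φ is true.
  x (successors {w, x}): φ is true.
  y (successors {x, y}): φ is true.
Detail at u (witness):
  At u: Dia s is true, Dia p is true, so Dia s -> Dia p is true.
    At u: Dia s requires s at some successor in {u, v, x}.
      s holds at u, so Dia s is true at u.
    At u: Dia p requires p at some successor in {u, v, x}.
      p holds at u, so Dia p is true at u.

Yes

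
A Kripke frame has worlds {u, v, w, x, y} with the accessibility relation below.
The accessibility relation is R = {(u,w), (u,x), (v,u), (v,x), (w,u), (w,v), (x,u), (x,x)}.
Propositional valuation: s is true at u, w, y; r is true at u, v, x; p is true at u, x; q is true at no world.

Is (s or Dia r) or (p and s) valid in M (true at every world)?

Yes

Let φ = (s or Dia r) or (p and s). Evaluate φ at each world:
  u (successors {w, x}): φ is true.
  v (successors {u, x}): φ is true.
  w (successors {u, v}): φ is true.
  x (successors {u, x}): φ is true.
  y (successors ∅): φ is true.
For instance, at w:
  At w: s or Dia r is true, p and s is false, so (s or Dia r) or (p and s) is true.
    At w: s is true, Dia r is true, so s or Dia r is true.
      At w: Dia r requires r at some successor in {u, v}.
        r holds at u, so Dia r is true at w.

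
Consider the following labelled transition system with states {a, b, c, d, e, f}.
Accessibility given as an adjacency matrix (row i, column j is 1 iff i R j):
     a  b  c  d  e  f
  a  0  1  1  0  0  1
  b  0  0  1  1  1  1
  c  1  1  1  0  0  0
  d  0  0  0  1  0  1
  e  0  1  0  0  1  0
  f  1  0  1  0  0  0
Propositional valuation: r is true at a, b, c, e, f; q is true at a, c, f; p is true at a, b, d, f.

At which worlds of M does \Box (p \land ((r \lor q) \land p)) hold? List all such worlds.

none

Recall that \Box ψ holds at a world iff ψ holds at every accessible world, and \Diamond ψ holds iff ψ holds at some accessible world.
Let φ = \Box (p \land ((r \lor q) \land p)). Evaluate φ at each world:
  a (successors {b, c, f}): φ is false.
  b (successors {c, d, e, f}): φ is false.
  c (successors {a, b, c}): φ is false.
  d (successors {d, f}): φ is false.
  e (successors {b, e}): φ is false.
  f (successors {a, c}): φ is false.
For instance, at e:
  At e: \Box (p \land ((r \lor q) \land p)) requires p \land ((r \lor q) \land p) at every successor {b, e}.
    p \land ((r \lor q) \land p) fails at e, so \Box (p \land ((r \lor q) \land p)) is false at e.
Satisfying worlds: none.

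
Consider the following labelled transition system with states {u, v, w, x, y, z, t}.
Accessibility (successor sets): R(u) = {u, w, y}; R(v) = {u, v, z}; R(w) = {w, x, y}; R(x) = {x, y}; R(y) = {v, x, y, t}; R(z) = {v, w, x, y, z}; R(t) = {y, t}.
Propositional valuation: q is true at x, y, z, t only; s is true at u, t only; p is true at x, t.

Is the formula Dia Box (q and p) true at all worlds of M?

No

Recall that Box ψ holds at a world iff ψ holds at every accessible world, and Dia ψ holds iff ψ holds at some accessible world.
Let φ = Dia Box (q and p). Evaluate φ at each world:
  u (successors {u, w, y}): φ is false.
  v (successors {u, v, z}): φ is false.
  w (successors {w, x, y}): φ is false.
  x (successors {x, y}): φ is false.
  y (successors {v, x, y, t}): φ is false.
  z (successors {v, w, x, y, z}): φ is false.
  t (successors {y, t}): φ is false.
Detail at u (counterexample):
  At u: Dia Box (q and p) requires Box (q and p) at some successor in {u, w, y}.
    At u: Box (q and p) is false.
    At w: Box (q and p) is false.
    At y: Box (q and p) is false.
  So Dia Box (q and p) is false at u.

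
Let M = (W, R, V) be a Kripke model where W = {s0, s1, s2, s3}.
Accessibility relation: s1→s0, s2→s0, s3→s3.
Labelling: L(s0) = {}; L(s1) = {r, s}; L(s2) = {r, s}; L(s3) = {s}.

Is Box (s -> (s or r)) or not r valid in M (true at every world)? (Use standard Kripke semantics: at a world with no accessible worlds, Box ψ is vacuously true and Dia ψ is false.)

Recall that Box ψ holds at a world iff ψ holds at every accessible world, and Dia ψ holds iff ψ holds at some accessible world.
Let φ = Box (s -> (s or r)) or not r. Evaluate φ at each world:
  s0 (successors ∅): φ is true.
  s1 (successors {s0}): φ is true.
  s2 (successors {s0}): φ is true.
  s3 (successors {s3}): φ is true.
For instance, at s2:
  At s2: Box (s -> (s or r)) is true, not r is false, so Box (s -> (s or r)) or not r is true.
    At s2: Box (s -> (s or r)) requires s -> (s or r) at every successor {s0}.
      At s0: s -> (s or r) is true.
    So Box (s -> (s or r)) is true at s2.

Yes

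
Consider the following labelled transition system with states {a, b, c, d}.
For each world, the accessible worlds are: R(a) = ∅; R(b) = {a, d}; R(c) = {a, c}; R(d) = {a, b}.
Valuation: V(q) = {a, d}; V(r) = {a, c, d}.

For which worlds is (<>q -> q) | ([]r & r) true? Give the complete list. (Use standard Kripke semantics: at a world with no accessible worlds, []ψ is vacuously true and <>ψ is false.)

Recall that []ψ holds at a world iff ψ holds at every accessible world, and <>ψ holds iff ψ holds at some accessible world.
Let φ = (<>q -> q) | ([]r & r). Evaluate φ at each world:
  a (successors ∅): φ is true.
  b (successors {a, d}): φ is false.
  c (successors {a, c}): φ is true.
  d (successors {a, b}): φ is true.
For instance, at b:
  At b: <>q -> q is false, []r & r is false, so (<>q -> q) | ([]r & r) is false.
    At b: <>q is true, q is false, so <>q -> q is false.
      At b: <>q requires q at some successor in {a, d}.
        q holds at a, so <>q is true at b.
    At b: []r is true, r is false, so []r & r is false.
      At b: []r requires r at every successor {a, d}.
        At a: r is true.
        At d: r is true.
      So []r is true at b.
Satisfying worlds: {a, c, d}

a, c, d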